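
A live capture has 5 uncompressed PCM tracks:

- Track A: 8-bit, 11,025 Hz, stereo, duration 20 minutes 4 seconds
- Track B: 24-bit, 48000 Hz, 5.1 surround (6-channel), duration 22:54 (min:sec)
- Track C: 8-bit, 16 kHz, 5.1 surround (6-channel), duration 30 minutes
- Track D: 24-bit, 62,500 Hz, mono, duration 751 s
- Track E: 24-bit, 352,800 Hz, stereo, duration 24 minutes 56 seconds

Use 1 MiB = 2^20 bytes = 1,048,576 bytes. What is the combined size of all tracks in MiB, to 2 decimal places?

Track A: 20 minutes 4 seconds = 1,204 s; 11,025 × 1,204 × 1 × 2 = 26,548,200 bytes.
Track B: 22:54 (min:sec) = 1,374 s; 48,000 × 1,374 × 3 × 6 = 1,187,136,000 bytes.
Track C: 30 minutes = 1,800 s; 16,000 × 1,800 × 1 × 6 = 172,800,000 bytes.
Track D: 62,500 × 751 × 3 × 1 = 140,812,500 bytes.
Track E: 24 minutes 56 seconds = 1,496 s; 352,800 × 1,496 × 3 × 2 = 3,166,732,800 bytes.
Total = 4,694,029,500 bytes = 4476.58 MiB.

4476.58 MiB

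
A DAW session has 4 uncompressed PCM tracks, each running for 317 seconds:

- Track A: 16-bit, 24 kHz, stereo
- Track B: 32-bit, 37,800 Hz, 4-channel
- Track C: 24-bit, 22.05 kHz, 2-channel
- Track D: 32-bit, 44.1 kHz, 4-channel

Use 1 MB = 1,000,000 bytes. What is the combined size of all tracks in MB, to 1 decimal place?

487.8 MB

Track A: 24,000 × 317 × 2 × 2 = 30,432,000 bytes.
Track B: 37,800 × 317 × 4 × 4 = 191,721,600 bytes.
Track C: 22,050 × 317 × 3 × 2 = 41,939,100 bytes.
Track D: 44,100 × 317 × 4 × 4 = 223,675,200 bytes.
Total = 487,767,900 bytes = 487.8 MB.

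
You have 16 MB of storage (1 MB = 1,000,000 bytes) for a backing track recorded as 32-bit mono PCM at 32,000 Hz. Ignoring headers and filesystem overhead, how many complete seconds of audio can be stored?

125 seconds

Uncompressed byte rate = 32,000 × 4 × 1 = 128,000 bytes/s.
Capacity = 16 × 1,000,000 = 16,000,000 bytes.
16,000,000 / 128,000 ≈ 125 s → 125 seconds.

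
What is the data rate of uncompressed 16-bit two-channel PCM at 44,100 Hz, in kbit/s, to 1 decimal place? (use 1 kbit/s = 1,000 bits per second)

Bit rate = 44,100 × 16 × 2 = 1,411,200 bits/s.
= 1411.2 kbit/s.

1411.2 kbit/s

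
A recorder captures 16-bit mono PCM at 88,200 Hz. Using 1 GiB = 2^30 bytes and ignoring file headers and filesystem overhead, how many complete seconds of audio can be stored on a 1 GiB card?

6,086 seconds

Uncompressed byte rate = 88,200 × 2 × 1 = 176,400 bytes/s.
Capacity = 1 × 1,073,741,824 = 1,073,741,824 bytes.
1,073,741,824 / 176,400 ≈ 6086.97 s → 6,086 seconds.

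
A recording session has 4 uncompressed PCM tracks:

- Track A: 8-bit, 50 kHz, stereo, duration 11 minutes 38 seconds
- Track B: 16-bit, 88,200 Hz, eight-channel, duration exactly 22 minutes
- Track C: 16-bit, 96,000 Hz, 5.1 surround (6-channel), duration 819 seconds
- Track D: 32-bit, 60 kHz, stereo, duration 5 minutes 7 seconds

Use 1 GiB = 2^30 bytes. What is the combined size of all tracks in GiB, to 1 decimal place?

2.8 GiB

Track A: 11 minutes 38 seconds = 698 s; 50,000 × 698 × 1 × 2 = 69,800,000 bytes.
Track B: exactly 22 minutes = 1,320 s; 88,200 × 1,320 × 2 × 8 = 1,862,784,000 bytes.
Track C: 96,000 × 819 × 2 × 6 = 943,488,000 bytes.
Track D: 5 minutes 7 seconds = 307 s; 60,000 × 307 × 4 × 2 = 147,360,000 bytes.
Total = 3,023,432,000 bytes = 2.8 GiB.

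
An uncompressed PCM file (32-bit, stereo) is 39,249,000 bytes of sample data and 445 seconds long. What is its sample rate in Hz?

Bytes = sample_rate × seconds × bytes_per_sample × channels.
sample_rate = 39,249,000 / (445 × 4 × 2) = 39,249,000 / 3,560 = 11,025 Hz.

11,025 Hz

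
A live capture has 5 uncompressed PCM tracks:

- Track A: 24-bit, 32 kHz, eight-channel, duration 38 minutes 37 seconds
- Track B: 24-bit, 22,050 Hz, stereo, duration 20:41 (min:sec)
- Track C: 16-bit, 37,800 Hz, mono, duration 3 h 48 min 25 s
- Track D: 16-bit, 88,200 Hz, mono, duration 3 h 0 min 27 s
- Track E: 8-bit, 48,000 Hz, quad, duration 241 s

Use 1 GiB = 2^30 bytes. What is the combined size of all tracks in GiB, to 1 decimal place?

Track A: 38 minutes 37 seconds = 2,317 s; 32,000 × 2,317 × 3 × 8 = 1,779,456,000 bytes.
Track B: 20:41 (min:sec) = 1,241 s; 22,050 × 1,241 × 3 × 2 = 164,184,300 bytes.
Track C: 3 h 48 min 25 s = 13,705 s; 37,800 × 13,705 × 2 × 1 = 1,036,098,000 bytes.
Track D: 3 h 0 min 27 s = 10,827 s; 88,200 × 10,827 × 2 × 1 = 1,909,882,800 bytes.
Track E: 48,000 × 241 × 1 × 4 = 46,272,000 bytes.
Total = 4,935,893,100 bytes = 4.6 GiB.

4.6 GiB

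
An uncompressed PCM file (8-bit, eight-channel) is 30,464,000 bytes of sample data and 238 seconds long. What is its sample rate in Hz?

16,000 Hz

Bytes = sample_rate × seconds × bytes_per_sample × channels.
sample_rate = 30,464,000 / (238 × 1 × 8) = 30,464,000 / 1,904 = 16,000 Hz.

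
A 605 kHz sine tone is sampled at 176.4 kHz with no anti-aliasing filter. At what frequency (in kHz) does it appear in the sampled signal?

Nyquist = 176,400/2 = 88,200 Hz; 605,000 Hz exceeds it.
Alias = |605,000 − 3×176,400| = |605,000 − 529,200| = 75,800 Hz = 75.8 kHz.

75.8 kHz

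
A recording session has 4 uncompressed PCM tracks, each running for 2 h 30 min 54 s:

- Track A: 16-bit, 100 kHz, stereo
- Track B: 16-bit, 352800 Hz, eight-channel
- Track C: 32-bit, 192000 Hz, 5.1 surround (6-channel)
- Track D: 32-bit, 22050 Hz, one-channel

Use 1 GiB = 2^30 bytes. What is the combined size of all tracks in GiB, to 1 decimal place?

2 h 30 min 54 s = 9,054 s.
Track A: 100,000 × 9,054 × 2 × 2 = 3,621,600,000 bytes.
Track B: 352,800 × 9,054 × 2 × 8 = 51,108,019,200 bytes.
Track C: 192,000 × 9,054 × 4 × 6 = 41,720,832,000 bytes.
Track D: 22,050 × 9,054 × 4 × 1 = 798,562,800 bytes.
Total = 97,249,014,000 bytes = 90.6 GiB.

90.6 GiB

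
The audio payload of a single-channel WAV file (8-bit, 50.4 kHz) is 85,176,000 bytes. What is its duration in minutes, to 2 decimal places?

28.17 minutes

Byte rate = 50,400 × 1 × 1 = 50,400 bytes/s.
Duration = 85,176,000 / 50,400 = 1,690 s.
1,690 s / 60 = 28.17 minutes.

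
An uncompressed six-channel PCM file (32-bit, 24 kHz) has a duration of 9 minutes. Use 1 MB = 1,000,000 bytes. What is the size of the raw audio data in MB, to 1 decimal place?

Duration = 9 minutes = 540 s.
Bytes = 24,000 samples/s × 540 s × 4 bytes/sample × 6 ch = 311,040,000 bytes.
311,040,000 / 1,000,000 = 311.0 MB.

311.0 MB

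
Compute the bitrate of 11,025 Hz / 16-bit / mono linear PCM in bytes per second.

22,050 bytes/s

Bit rate = 11,025 × 16 × 1 = 176,400 bits/s.
176,400 / 8 = 22,050 bytes/s.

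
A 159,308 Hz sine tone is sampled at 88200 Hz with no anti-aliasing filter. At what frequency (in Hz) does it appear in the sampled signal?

17,092 Hz

Nyquist = 88,200/2 = 44,100 Hz; 159,308 Hz exceeds it.
Alias = |159,308 − 2×88,200| = |159,308 − 176,400| = 17,092 Hz.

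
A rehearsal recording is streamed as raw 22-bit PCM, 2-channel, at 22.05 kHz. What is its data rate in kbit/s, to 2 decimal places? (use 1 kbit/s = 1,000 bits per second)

970.20 kbit/s

Bit rate = 22,050 × 22 × 2 = 970,200 bits/s.
= 970.20 kbit/s.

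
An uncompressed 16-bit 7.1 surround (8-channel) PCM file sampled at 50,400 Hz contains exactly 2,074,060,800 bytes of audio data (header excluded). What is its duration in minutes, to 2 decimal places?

Byte rate = 50,400 × 2 × 8 = 806,400 bytes/s.
Duration = 2,074,060,800 / 806,400 = 2,572 s.
2,572 s / 60 = 42.87 minutes.

42.87 minutes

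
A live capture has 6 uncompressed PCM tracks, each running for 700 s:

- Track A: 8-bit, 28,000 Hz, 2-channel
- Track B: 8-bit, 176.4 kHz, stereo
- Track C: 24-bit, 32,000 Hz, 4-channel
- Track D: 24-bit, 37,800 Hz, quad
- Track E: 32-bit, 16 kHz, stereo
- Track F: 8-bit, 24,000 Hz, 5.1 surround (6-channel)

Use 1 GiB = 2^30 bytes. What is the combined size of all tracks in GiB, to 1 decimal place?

1.0 GiB

Track A: 28,000 × 700 × 1 × 2 = 39,200,000 bytes.
Track B: 176,400 × 700 × 1 × 2 = 246,960,000 bytes.
Track C: 32,000 × 700 × 3 × 4 = 268,800,000 bytes.
Track D: 37,800 × 700 × 3 × 4 = 317,520,000 bytes.
Track E: 16,000 × 700 × 4 × 2 = 89,600,000 bytes.
Track F: 24,000 × 700 × 1 × 6 = 100,800,000 bytes.
Total = 1,062,880,000 bytes = 1.0 GiB.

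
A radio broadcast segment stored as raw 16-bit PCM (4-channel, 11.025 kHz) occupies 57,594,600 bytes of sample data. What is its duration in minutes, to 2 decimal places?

Byte rate = 11,025 × 2 × 4 = 88,200 bytes/s.
Duration = 57,594,600 / 88,200 = 653 s.
653 s / 60 = 10.88 minutes.

10.88 minutes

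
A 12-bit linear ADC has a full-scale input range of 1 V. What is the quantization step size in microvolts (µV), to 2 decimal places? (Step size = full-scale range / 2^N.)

1 V / 2^12 = 1 / 4,096 V = 244.14 µV.

244.14 µV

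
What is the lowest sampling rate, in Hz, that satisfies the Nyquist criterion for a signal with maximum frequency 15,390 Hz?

30,780 Hz

Minimum sample rate = 2 × 15,390 Hz = 30,780 Hz.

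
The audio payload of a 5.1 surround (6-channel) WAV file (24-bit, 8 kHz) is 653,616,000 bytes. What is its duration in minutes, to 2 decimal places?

Byte rate = 8,000 × 3 × 6 = 144,000 bytes/s.
Duration = 653,616,000 / 144,000 = 4,539 s.
4,539 s / 60 = 75.65 minutes.

75.65 minutes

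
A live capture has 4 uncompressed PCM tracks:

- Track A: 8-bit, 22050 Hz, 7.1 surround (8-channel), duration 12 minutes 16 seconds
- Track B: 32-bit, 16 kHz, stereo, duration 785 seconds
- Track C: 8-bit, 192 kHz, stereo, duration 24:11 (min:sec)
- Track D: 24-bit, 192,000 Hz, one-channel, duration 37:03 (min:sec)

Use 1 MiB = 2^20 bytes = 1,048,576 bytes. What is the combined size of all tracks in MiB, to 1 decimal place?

Track A: 12 minutes 16 seconds = 736 s; 22,050 × 736 × 1 × 8 = 129,830,400 bytes.
Track B: 16,000 × 785 × 4 × 2 = 100,480,000 bytes.
Track C: 24:11 (min:sec) = 1,451 s; 192,000 × 1,451 × 1 × 2 = 557,184,000 bytes.
Track D: 37:03 (min:sec) = 2,223 s; 192,000 × 2,223 × 3 × 1 = 1,280,448,000 bytes.
Total = 2,067,942,400 bytes = 1972.1 MiB.

1972.1 MiB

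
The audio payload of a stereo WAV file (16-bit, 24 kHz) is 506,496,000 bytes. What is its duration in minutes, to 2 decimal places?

87.93 minutes

Byte rate = 24,000 × 2 × 2 = 96,000 bytes/s.
Duration = 506,496,000 / 96,000 = 5,276 s.
5,276 s / 60 = 87.93 minutes.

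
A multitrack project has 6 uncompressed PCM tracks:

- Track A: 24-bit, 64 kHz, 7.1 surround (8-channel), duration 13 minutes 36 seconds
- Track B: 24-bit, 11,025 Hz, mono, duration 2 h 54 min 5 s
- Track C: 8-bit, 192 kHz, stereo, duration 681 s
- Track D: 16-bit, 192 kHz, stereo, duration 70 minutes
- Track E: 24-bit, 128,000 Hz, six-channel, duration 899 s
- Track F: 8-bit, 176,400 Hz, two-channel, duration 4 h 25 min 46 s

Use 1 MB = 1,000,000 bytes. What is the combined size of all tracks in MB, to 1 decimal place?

Track A: 13 minutes 36 seconds = 816 s; 64,000 × 816 × 3 × 8 = 1,253,376,000 bytes.
Track B: 2 h 54 min 5 s = 10,445 s; 11,025 × 10,445 × 3 × 1 = 345,468,375 bytes.
Track C: 192,000 × 681 × 1 × 2 = 261,504,000 bytes.
Track D: 70 minutes = 4,200 s; 192,000 × 4,200 × 2 × 2 = 3,225,600,000 bytes.
Track E: 128,000 × 899 × 3 × 6 = 2,071,296,000 bytes.
Track F: 4 h 25 min 46 s = 15,946 s; 176,400 × 15,946 × 1 × 2 = 5,625,748,800 bytes.
Total = 12,782,993,175 bytes = 12783.0 MB.

12783.0 MB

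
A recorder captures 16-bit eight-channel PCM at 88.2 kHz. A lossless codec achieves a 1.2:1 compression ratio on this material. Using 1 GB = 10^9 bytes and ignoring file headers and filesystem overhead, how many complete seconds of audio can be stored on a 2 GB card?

Uncompressed byte rate = 88,200 × 2 × 8 = 1,411,200 bytes/s.
After 1.2:1 compression, effective rate ≈ 1176000 bytes/s.
Capacity = 2 × 1,000,000,000 = 2,000,000,000 bytes.
2,000,000,000 / effective rate ≈ 1700.68 s → 1,700 seconds.

1,700 seconds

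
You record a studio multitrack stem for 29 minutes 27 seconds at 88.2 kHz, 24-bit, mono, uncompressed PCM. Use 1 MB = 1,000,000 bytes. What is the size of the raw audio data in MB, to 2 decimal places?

467.55 MB

Duration = 29 minutes 27 seconds = 1,767 s.
Bytes = 88,200 samples/s × 1,767 s × 3 bytes/sample × 1 ch = 467,548,200 bytes.
467,548,200 / 1,000,000 = 467.55 MB.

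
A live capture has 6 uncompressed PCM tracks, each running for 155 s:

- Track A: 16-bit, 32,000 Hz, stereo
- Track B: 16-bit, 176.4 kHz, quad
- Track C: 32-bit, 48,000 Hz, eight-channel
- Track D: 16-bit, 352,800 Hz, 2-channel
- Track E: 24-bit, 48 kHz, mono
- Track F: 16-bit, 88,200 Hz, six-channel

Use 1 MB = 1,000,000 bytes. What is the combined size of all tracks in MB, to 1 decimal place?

881.8 MB

Track A: 32,000 × 155 × 2 × 2 = 19,840,000 bytes.
Track B: 176,400 × 155 × 2 × 4 = 218,736,000 bytes.
Track C: 48,000 × 155 × 4 × 8 = 238,080,000 bytes.
Track D: 352,800 × 155 × 2 × 2 = 218,736,000 bytes.
Track E: 48,000 × 155 × 3 × 1 = 22,320,000 bytes.
Track F: 88,200 × 155 × 2 × 6 = 164,052,000 bytes.
Total = 881,764,000 bytes = 881.8 MB.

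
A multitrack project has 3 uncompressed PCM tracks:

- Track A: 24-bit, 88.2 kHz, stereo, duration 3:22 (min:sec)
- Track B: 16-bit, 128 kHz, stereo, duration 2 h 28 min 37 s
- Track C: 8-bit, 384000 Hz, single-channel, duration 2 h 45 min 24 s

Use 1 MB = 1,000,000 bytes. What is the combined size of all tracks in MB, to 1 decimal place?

Track A: 3:22 (min:sec) = 202 s; 88,200 × 202 × 3 × 2 = 106,898,400 bytes.
Track B: 2 h 28 min 37 s = 8,917 s; 128,000 × 8,917 × 2 × 2 = 4,565,504,000 bytes.
Track C: 2 h 45 min 24 s = 9,924 s; 384,000 × 9,924 × 1 × 1 = 3,810,816,000 bytes.
Total = 8,483,218,400 bytes = 8483.2 MB.

8483.2 MB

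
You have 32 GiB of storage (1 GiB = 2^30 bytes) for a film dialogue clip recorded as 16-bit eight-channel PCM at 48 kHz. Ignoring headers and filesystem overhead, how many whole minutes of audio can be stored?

Uncompressed byte rate = 48,000 × 2 × 8 = 768,000 bytes/s.
Capacity = 32 × 1,073,741,824 = 34,359,738,368 bytes.
34,359,738,368 / 768,000 ≈ 44739.24 s → 745 minutes.

745 minutes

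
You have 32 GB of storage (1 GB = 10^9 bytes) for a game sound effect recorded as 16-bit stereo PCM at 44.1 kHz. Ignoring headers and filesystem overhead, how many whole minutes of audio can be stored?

3,023 minutes

Uncompressed byte rate = 44,100 × 2 × 2 = 176,400 bytes/s.
Capacity = 32 × 1,000,000,000 = 32,000,000,000 bytes.
32,000,000,000 / 176,400 ≈ 181405.9 s → 3,023 minutes.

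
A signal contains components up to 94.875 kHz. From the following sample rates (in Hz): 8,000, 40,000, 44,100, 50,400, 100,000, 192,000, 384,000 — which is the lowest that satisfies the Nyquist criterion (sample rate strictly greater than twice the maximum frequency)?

192,000 Hz

Need sample rate > 2 × 94,875 = 189,750 Hz.
Lowest listed rate above 189,750 Hz is 192,000 Hz.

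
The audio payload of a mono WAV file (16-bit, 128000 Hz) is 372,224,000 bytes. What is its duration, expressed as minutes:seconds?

24:14

Byte rate = 128,000 × 2 × 1 = 256,000 bytes/s.
Duration = 372,224,000 / 256,000 = 1,454 s.
1,454 s = 24:14.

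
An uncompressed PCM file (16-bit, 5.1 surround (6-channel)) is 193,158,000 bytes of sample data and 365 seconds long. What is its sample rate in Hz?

Bytes = sample_rate × seconds × bytes_per_sample × channels.
sample_rate = 193,158,000 / (365 × 2 × 6) = 193,158,000 / 4,380 = 44,100 Hz.

44,100 Hz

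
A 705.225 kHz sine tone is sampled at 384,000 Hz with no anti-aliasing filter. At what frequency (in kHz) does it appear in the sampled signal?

Nyquist = 384,000/2 = 192,000 Hz; 705,225 Hz exceeds it.
Alias = |705,225 − 2×384,000| = |705,225 − 768,000| = 62,775 Hz = 62.775 kHz.

62.775 kHz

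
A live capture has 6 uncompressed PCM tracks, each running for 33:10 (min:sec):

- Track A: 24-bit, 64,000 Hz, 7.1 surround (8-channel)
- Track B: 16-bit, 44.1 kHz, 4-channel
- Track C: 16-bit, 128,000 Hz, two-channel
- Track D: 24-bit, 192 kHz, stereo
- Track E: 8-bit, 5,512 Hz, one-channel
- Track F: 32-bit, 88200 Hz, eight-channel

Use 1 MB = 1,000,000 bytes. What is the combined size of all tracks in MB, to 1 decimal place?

12697.6 MB

33:10 (min:sec) = 1,990 s.
Track A: 64,000 × 1,990 × 3 × 8 = 3,056,640,000 bytes.
Track B: 44,100 × 1,990 × 2 × 4 = 702,072,000 bytes.
Track C: 128,000 × 1,990 × 2 × 2 = 1,018,880,000 bytes.
Track D: 192,000 × 1,990 × 3 × 2 = 2,292,480,000 bytes.
Track E: 5,512 × 1,990 × 1 × 1 = 10,968,880 bytes.
Track F: 88,200 × 1,990 × 4 × 8 = 5,616,576,000 bytes.
Total = 12,697,616,880 bytes = 12697.6 MB.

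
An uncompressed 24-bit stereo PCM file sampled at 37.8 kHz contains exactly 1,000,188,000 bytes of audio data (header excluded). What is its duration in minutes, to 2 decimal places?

Byte rate = 37,800 × 3 × 2 = 226,800 bytes/s.
Duration = 1,000,188,000 / 226,800 = 4,410 s.
4,410 s / 60 = 73.50 minutes.

73.50 minutes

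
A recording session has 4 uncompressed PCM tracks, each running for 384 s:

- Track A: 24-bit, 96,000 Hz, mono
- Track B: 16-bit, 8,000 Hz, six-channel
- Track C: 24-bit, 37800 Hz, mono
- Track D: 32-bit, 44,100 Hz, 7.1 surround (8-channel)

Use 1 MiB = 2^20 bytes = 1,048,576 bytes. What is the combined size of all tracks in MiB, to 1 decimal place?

699.0 MiB

Track A: 96,000 × 384 × 3 × 1 = 110,592,000 bytes.
Track B: 8,000 × 384 × 2 × 6 = 36,864,000 bytes.
Track C: 37,800 × 384 × 3 × 1 = 43,545,600 bytes.
Track D: 44,100 × 384 × 4 × 8 = 541,900,800 bytes.
Total = 732,902,400 bytes = 699.0 MiB.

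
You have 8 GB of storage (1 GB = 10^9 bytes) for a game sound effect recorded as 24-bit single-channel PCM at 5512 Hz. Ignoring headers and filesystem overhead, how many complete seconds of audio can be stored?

Uncompressed byte rate = 5,512 × 3 × 1 = 16,536 bytes/s.
Capacity = 8 × 1,000,000,000 = 8,000,000,000 bytes.
8,000,000,000 / 16,536 ≈ 483792.94 s → 483,792 seconds.

483,792 seconds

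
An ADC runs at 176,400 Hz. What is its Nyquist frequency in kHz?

Nyquist frequency = sample rate / 2 = 176,400 / 2 = 88.2 kHz.

88.2 kHz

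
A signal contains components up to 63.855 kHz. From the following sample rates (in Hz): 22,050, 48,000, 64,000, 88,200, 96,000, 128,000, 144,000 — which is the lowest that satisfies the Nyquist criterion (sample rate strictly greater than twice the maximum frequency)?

Need sample rate > 2 × 63,855 = 127,710 Hz.
Lowest listed rate above 127,710 Hz is 128,000 Hz.

128,000 Hz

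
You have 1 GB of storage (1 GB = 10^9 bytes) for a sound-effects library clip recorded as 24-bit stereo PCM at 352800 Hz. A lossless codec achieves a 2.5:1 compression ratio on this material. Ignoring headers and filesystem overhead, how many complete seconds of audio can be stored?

1,181 seconds

Uncompressed byte rate = 352,800 × 3 × 2 = 2,116,800 bytes/s.
After 2.5:1 compression, effective rate ≈ 846720 bytes/s.
Capacity = 1 × 1,000,000,000 = 1,000,000,000 bytes.
1,000,000,000 / effective rate ≈ 1181.03 s → 1,181 seconds.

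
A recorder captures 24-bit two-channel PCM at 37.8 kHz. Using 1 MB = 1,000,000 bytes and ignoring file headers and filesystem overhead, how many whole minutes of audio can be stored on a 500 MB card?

36 minutes

Uncompressed byte rate = 37,800 × 3 × 2 = 226,800 bytes/s.
Capacity = 500 × 1,000,000 = 500,000,000 bytes.
500,000,000 / 226,800 ≈ 2204.59 s → 36 minutes.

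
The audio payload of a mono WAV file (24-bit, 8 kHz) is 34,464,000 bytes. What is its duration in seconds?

Byte rate = 8,000 × 3 × 1 = 24,000 bytes/s.
Duration = 34,464,000 / 24,000 = 1,436 s.

1,436 seconds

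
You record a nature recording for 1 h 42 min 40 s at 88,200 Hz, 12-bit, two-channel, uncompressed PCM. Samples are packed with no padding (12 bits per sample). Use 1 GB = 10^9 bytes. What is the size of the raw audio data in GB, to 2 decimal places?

Duration = 1 h 42 min 40 s = 6,160 s.
Bits = 88,200 × 6,160 × 12 × 2 = 13,039,488,000 bits = 1,629,936,000 bytes.
1,629,936,000 / 1,000,000,000 = 1.63 GB.

1.63 GB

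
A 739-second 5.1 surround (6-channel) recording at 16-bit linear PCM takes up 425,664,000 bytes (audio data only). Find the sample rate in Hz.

Bytes = sample_rate × seconds × bytes_per_sample × channels.
sample_rate = 425,664,000 / (739 × 2 × 6) = 425,664,000 / 8,868 = 48,000 Hz.

48,000 Hz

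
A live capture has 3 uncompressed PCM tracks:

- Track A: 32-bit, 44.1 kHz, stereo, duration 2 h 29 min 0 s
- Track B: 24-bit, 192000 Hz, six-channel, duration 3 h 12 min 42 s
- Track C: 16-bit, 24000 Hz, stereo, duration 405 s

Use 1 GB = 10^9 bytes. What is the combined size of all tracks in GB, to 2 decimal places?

Track A: 2 h 29 min 0 s = 8,940 s; 44,100 × 8,940 × 4 × 2 = 3,154,032,000 bytes.
Track B: 3 h 12 min 42 s = 11,562 s; 192,000 × 11,562 × 3 × 6 = 39,958,272,000 bytes.
Track C: 24,000 × 405 × 2 × 2 = 38,880,000 bytes.
Total = 43,151,184,000 bytes = 43.15 GB.

43.15 GB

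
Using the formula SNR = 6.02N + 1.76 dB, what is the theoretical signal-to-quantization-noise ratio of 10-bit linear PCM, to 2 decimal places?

61.96 dB

6.02 × 10 + 1.76 = 61.96 dB.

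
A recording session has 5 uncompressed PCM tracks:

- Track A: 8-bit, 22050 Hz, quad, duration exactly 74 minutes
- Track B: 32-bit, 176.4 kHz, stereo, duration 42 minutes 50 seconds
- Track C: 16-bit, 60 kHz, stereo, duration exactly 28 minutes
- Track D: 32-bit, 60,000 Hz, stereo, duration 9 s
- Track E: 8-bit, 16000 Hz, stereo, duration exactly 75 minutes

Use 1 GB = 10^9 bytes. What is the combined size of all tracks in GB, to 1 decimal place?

4.6 GB

Track A: exactly 74 minutes = 4,440 s; 22,050 × 4,440 × 1 × 4 = 391,608,000 bytes.
Track B: 42 minutes 50 seconds = 2,570 s; 176,400 × 2,570 × 4 × 2 = 3,626,784,000 bytes.
Track C: exactly 28 minutes = 1,680 s; 60,000 × 1,680 × 2 × 2 = 403,200,000 bytes.
Track D: 60,000 × 9 × 4 × 2 = 4,320,000 bytes.
Track E: exactly 75 minutes = 4,500 s; 16,000 × 4,500 × 1 × 2 = 144,000,000 bytes.
Total = 4,569,912,000 bytes = 4.6 GB.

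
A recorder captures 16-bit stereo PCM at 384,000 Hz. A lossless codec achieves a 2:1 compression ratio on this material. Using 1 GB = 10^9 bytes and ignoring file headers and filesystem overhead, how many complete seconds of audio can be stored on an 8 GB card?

10,416 seconds

Uncompressed byte rate = 384,000 × 2 × 2 = 1,536,000 bytes/s.
After 2:1 compression, effective rate ≈ 768000 bytes/s.
Capacity = 8 × 1,000,000,000 = 8,000,000,000 bytes.
8,000,000,000 / effective rate ≈ 10416.67 s → 10,416 seconds.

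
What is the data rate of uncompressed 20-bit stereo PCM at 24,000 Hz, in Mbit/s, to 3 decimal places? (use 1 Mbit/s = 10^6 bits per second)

0.960 Mbit/s

Bit rate = 24,000 × 20 × 2 = 960,000 bits/s.
= 0.960 Mbit/s.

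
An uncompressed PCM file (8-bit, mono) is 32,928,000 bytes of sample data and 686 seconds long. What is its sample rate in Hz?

48,000 Hz

Bytes = sample_rate × seconds × bytes_per_sample × channels.
sample_rate = 32,928,000 / (686 × 1 × 1) = 32,928,000 / 686 = 48,000 Hz.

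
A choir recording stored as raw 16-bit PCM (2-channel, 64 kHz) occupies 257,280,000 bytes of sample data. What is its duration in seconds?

Byte rate = 64,000 × 2 × 2 = 256,000 bytes/s.
Duration = 257,280,000 / 256,000 = 1,005 s.

1,005 seconds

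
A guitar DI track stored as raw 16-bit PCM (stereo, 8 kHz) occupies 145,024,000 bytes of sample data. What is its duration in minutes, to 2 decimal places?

Byte rate = 8,000 × 2 × 2 = 32,000 bytes/s.
Duration = 145,024,000 / 32,000 = 4,532 s.
4,532 s / 60 = 75.53 minutes.

75.53 minutes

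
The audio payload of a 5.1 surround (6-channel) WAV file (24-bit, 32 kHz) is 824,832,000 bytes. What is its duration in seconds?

1,432 seconds

Byte rate = 32,000 × 3 × 6 = 576,000 bytes/s.
Duration = 824,832,000 / 576,000 = 1,432 s.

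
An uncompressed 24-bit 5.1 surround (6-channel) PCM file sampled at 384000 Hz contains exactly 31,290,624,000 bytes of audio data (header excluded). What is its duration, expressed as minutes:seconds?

Byte rate = 384,000 × 3 × 6 = 6,912,000 bytes/s.
Duration = 31,290,624,000 / 6,912,000 = 4,527 s.
4,527 s = 75:27.

75:27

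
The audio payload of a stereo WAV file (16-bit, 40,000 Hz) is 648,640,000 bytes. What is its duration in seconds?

Byte rate = 40,000 × 2 × 2 = 160,000 bytes/s.
Duration = 648,640,000 / 160,000 = 4,054 s.

4,054 seconds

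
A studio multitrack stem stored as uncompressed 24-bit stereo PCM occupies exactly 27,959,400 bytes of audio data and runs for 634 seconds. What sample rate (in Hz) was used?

Bytes = sample_rate × seconds × bytes_per_sample × channels.
sample_rate = 27,959,400 / (634 × 3 × 2) = 27,959,400 / 3,804 = 7,350 Hz.

7,350 Hz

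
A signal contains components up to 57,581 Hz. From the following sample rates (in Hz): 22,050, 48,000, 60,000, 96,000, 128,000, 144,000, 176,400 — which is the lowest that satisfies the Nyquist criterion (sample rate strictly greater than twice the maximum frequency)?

128,000 Hz

Need sample rate > 2 × 57,581 = 115,162 Hz.
Lowest listed rate above 115,162 Hz is 128,000 Hz.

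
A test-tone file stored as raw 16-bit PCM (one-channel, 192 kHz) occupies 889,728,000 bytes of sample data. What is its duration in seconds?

Byte rate = 192,000 × 2 × 1 = 384,000 bytes/s.
Duration = 889,728,000 / 384,000 = 2,317 s.

2,317 seconds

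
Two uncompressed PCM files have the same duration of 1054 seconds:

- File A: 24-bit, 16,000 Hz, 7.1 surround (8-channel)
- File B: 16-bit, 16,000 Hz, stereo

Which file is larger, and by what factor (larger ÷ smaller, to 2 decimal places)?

File A: 16,000 × 3 × 8 = 384,000 bytes/s.
File B: 16,000 × 2 × 2 = 64,000 bytes/s.
File A is larger; ratio = 404,736,000 / 67,456,000 = 6.00.

File A, by a factor of 6.00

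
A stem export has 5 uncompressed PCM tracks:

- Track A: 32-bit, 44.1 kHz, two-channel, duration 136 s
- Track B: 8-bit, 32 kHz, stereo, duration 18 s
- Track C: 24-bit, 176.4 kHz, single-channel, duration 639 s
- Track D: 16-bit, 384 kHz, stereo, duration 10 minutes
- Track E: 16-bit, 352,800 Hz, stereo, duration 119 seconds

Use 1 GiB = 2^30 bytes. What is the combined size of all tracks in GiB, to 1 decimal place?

Track A: 44,100 × 136 × 4 × 2 = 47,980,800 bytes.
Track B: 32,000 × 18 × 1 × 2 = 1,152,000 bytes.
Track C: 176,400 × 639 × 3 × 1 = 338,158,800 bytes.
Track D: 10 minutes = 600 s; 384,000 × 600 × 2 × 2 = 921,600,000 bytes.
Track E: 352,800 × 119 × 2 × 2 = 167,932,800 bytes.
Total = 1,476,824,400 bytes = 1.4 GiB.

1.4 GiB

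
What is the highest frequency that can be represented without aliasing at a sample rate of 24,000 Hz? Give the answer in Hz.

12,000 Hz

Nyquist frequency = sample rate / 2 = 24,000 / 2 = 12,000 Hz.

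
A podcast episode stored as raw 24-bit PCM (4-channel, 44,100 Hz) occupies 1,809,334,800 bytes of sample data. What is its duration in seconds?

3,419 seconds

Byte rate = 44,100 × 3 × 4 = 529,200 bytes/s.
Duration = 1,809,334,800 / 529,200 = 3,419 s.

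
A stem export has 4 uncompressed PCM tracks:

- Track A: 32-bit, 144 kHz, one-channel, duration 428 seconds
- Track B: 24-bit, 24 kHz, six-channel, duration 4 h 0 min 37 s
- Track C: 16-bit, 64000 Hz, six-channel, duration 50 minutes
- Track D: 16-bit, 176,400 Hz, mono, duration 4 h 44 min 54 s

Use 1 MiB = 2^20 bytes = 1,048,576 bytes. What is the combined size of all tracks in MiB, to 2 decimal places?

Track A: 144,000 × 428 × 4 × 1 = 246,528,000 bytes.
Track B: 4 h 0 min 37 s = 14,437 s; 24,000 × 14,437 × 3 × 6 = 6,236,784,000 bytes.
Track C: 50 minutes = 3,000 s; 64,000 × 3,000 × 2 × 6 = 2,304,000,000 bytes.
Track D: 4 h 44 min 54 s = 17,094 s; 176,400 × 17,094 × 2 × 1 = 6,030,763,200 bytes.
Total = 14,818,075,200 bytes = 14131.62 MiB.

14131.62 MiB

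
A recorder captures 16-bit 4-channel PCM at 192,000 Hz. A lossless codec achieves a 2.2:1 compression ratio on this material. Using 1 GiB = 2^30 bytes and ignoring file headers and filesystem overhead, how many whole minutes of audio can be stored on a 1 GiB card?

Uncompressed byte rate = 192,000 × 2 × 4 = 1,536,000 bytes/s.
After 2.2:1 compression, effective rate ≈ 698181.82 bytes/s.
Capacity = 1 × 1,073,741,824 = 1,073,741,824 bytes.
1,073,741,824 / effective rate ≈ 1537.91 s → 25 minutes.

25 minutes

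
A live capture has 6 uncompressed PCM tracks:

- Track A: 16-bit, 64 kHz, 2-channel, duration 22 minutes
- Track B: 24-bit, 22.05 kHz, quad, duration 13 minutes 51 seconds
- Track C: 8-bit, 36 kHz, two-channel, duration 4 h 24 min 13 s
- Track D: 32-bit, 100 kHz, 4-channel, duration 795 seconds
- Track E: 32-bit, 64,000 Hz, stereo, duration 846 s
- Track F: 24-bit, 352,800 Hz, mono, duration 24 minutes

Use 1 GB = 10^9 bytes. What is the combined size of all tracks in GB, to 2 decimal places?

Track A: 22 minutes = 1,320 s; 64,000 × 1,320 × 2 × 2 = 337,920,000 bytes.
Track B: 13 minutes 51 seconds = 831 s; 22,050 × 831 × 3 × 4 = 219,882,600 bytes.
Track C: 4 h 24 min 13 s = 15,853 s; 36,000 × 15,853 × 1 × 2 = 1,141,416,000 bytes.
Track D: 100,000 × 795 × 4 × 4 = 1,272,000,000 bytes.
Track E: 64,000 × 846 × 4 × 2 = 433,152,000 bytes.
Track F: 24 minutes = 1,440 s; 352,800 × 1,440 × 3 × 1 = 1,524,096,000 bytes.
Total = 4,928,466,600 bytes = 4.93 GB.

4.93 GB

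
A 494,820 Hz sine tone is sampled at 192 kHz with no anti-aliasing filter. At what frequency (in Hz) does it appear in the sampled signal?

81,180 Hz

Nyquist = 192,000/2 = 96,000 Hz; 494,820 Hz exceeds it.
Alias = |494,820 − 3×192,000| = |494,820 − 576,000| = 81,180 Hz.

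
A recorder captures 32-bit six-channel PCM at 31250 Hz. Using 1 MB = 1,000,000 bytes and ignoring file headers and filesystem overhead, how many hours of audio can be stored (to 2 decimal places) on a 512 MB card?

Uncompressed byte rate = 31,250 × 4 × 6 = 750,000 bytes/s.
Capacity = 512 × 1,000,000 = 512,000,000 bytes.
512,000,000 / 750,000 ≈ 682.67 s → 0.19 hours.

0.19 hours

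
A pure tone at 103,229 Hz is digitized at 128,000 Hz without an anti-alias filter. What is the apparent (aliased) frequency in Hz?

24,771 Hz

Nyquist = 128,000/2 = 64,000 Hz; 103,229 Hz exceeds it.
Alias = |103,229 − 1×128,000| = |103,229 − 128,000| = 24,771 Hz.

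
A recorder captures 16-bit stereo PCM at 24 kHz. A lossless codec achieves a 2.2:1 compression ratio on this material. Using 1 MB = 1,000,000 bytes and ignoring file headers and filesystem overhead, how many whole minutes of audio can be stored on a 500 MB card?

Uncompressed byte rate = 24,000 × 2 × 2 = 96,000 bytes/s.
After 2.2:1 compression, effective rate ≈ 43636.36 bytes/s.
Capacity = 500 × 1,000,000 = 500,000,000 bytes.
500,000,000 / effective rate ≈ 11458.33 s → 190 minutes.

190 minutes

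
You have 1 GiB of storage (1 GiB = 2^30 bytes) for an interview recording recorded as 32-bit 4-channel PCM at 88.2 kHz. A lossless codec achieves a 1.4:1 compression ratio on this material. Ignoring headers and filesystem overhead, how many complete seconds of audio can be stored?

Uncompressed byte rate = 88,200 × 4 × 4 = 1,411,200 bytes/s.
After 1.4:1 compression, effective rate ≈ 1008000 bytes/s.
Capacity = 1 × 1,073,741,824 = 1,073,741,824 bytes.
1,073,741,824 / effective rate ≈ 1065.22 s → 1,065 seconds.

1,065 seconds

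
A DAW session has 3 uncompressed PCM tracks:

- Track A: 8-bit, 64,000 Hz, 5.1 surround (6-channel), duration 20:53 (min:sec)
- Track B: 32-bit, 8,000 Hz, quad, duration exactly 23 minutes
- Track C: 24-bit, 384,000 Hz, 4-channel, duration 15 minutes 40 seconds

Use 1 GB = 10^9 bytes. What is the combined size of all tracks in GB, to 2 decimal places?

Track A: 20:53 (min:sec) = 1,253 s; 64,000 × 1,253 × 1 × 6 = 481,152,000 bytes.
Track B: exactly 23 minutes = 1,380 s; 8,000 × 1,380 × 4 × 4 = 176,640,000 bytes.
Track C: 15 minutes 40 seconds = 940 s; 384,000 × 940 × 3 × 4 = 4,331,520,000 bytes.
Total = 4,989,312,000 bytes = 4.99 GB.

4.99 GB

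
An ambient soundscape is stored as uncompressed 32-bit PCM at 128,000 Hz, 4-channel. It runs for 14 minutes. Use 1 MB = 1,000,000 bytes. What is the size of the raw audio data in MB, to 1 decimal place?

Duration = 14 minutes = 840 s.
Bytes = 128,000 samples/s × 840 s × 4 bytes/sample × 4 ch = 1,720,320,000 bytes.
1,720,320,000 / 1,000,000 = 1720.3 MB.

1720.3 MB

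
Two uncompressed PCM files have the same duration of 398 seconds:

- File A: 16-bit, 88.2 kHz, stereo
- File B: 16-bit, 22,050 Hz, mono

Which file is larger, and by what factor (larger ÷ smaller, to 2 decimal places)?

File A, by a factor of 8.00

File A: 88,200 × 2 × 2 = 352,800 bytes/s.
File B: 22,050 × 2 × 1 = 44,100 bytes/s.
File A is larger; ratio = 140,414,400 / 17,551,800 = 8.00.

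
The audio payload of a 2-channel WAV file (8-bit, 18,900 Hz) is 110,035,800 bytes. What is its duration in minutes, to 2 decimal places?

Byte rate = 18,900 × 1 × 2 = 37,800 bytes/s.
Duration = 110,035,800 / 37,800 = 2,911 s.
2,911 s / 60 = 48.52 minutes.

48.52 minutes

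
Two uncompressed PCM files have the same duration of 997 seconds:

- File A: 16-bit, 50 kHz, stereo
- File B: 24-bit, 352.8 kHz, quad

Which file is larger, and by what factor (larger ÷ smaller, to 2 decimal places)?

File A: 50,000 × 2 × 2 = 200,000 bytes/s.
File B: 352,800 × 3 × 4 = 4,233,600 bytes/s.
File B is larger; ratio = 4,220,899,200 / 199,400,000 = 21.17.

File B, by a factor of 21.17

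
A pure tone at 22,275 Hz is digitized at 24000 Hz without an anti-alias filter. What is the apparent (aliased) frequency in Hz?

1,725 Hz

Nyquist = 24,000/2 = 12,000 Hz; 22,275 Hz exceeds it.
Alias = |22,275 − 1×24,000| = |22,275 − 24,000| = 1,725 Hz.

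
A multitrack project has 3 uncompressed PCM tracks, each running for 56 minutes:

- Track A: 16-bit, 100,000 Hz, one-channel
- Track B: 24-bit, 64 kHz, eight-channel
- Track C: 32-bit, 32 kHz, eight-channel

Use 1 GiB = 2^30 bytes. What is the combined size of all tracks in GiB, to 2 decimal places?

56 minutes = 3,360 s.
Track A: 100,000 × 3,360 × 2 × 1 = 672,000,000 bytes.
Track B: 64,000 × 3,360 × 3 × 8 = 5,160,960,000 bytes.
Track C: 32,000 × 3,360 × 4 × 8 = 3,440,640,000 bytes.
Total = 9,273,600,000 bytes = 8.64 GiB.

8.64 GiB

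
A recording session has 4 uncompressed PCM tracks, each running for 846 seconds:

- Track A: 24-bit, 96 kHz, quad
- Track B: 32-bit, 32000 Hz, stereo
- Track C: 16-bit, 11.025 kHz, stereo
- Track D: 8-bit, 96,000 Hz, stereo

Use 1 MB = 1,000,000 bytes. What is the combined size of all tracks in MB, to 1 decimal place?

1390.9 MB

Track A: 96,000 × 846 × 3 × 4 = 974,592,000 bytes.
Track B: 32,000 × 846 × 4 × 2 = 216,576,000 bytes.
Track C: 11,025 × 846 × 2 × 2 = 37,308,600 bytes.
Track D: 96,000 × 846 × 1 × 2 = 162,432,000 bytes.
Total = 1,390,908,600 bytes = 1390.9 MB.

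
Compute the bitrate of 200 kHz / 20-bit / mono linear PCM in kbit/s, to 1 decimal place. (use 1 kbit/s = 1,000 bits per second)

Bit rate = 200,000 × 20 × 1 = 4,000,000 bits/s.
= 4000.0 kbit/s.

4000.0 kbit/s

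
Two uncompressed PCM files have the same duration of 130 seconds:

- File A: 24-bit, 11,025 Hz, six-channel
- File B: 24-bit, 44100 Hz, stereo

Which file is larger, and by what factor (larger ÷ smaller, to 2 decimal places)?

File B, by a factor of 1.33

File A: 11,025 × 3 × 6 = 198,450 bytes/s.
File B: 44,100 × 3 × 2 = 264,600 bytes/s.
File B is larger; ratio = 34,398,000 / 25,798,500 = 1.33.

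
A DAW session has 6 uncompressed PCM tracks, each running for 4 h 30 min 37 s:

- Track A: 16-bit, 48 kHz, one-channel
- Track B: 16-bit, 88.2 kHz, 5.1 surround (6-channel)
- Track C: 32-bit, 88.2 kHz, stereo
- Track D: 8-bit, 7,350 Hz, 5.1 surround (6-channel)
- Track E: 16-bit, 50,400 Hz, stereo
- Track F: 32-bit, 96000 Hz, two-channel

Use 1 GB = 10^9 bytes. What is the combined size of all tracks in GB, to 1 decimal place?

4 h 30 min 37 s = 16,237 s.
Track A: 48,000 × 16,237 × 2 × 1 = 1,558,752,000 bytes.
Track B: 88,200 × 16,237 × 2 × 6 = 17,185,240,800 bytes.
Track C: 88,200 × 16,237 × 4 × 2 = 11,456,827,200 bytes.
Track D: 7,350 × 16,237 × 1 × 6 = 716,051,700 bytes.
Track E: 50,400 × 16,237 × 2 × 2 = 3,273,379,200 bytes.
Track F: 96,000 × 16,237 × 4 × 2 = 12,470,016,000 bytes.
Total = 46,660,266,900 bytes = 46.7 GB.

46.7 GB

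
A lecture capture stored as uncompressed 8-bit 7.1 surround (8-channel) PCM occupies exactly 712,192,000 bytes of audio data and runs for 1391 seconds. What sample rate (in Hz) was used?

64,000 Hz

Bytes = sample_rate × seconds × bytes_per_sample × channels.
sample_rate = 712,192,000 / (1,391 × 1 × 8) = 712,192,000 / 11,128 = 64,000 Hz.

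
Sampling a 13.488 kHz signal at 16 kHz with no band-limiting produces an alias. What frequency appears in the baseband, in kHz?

2.512 kHz

Nyquist = 16,000/2 = 8,000 Hz; 13,488 Hz exceeds it.
Alias = |13,488 − 1×16,000| = |13,488 − 16,000| = 2,512 Hz = 2.512 kHz.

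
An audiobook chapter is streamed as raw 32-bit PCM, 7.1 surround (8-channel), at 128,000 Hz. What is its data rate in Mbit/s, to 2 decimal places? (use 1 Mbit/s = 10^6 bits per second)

32.77 Mbit/s

Bit rate = 128,000 × 32 × 8 = 32,768,000 bits/s.
= 32.77 Mbit/s.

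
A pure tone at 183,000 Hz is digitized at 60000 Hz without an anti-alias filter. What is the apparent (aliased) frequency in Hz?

3,000 Hz

Nyquist = 60,000/2 = 30,000 Hz; 183,000 Hz exceeds it.
Alias = |183,000 − 3×60,000| = |183,000 − 180,000| = 3,000 Hz.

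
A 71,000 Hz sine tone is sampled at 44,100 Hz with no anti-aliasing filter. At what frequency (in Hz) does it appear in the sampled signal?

Nyquist = 44,100/2 = 22,050 Hz; 71,000 Hz exceeds it.
Alias = |71,000 − 2×44,100| = |71,000 − 88,200| = 17,200 Hz.

17,200 Hz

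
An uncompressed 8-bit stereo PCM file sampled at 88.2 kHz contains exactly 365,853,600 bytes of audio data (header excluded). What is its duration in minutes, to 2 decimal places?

Byte rate = 88,200 × 1 × 2 = 176,400 bytes/s.
Duration = 365,853,600 / 176,400 = 2,074 s.
2,074 s / 60 = 34.57 minutes.

34.57 minutes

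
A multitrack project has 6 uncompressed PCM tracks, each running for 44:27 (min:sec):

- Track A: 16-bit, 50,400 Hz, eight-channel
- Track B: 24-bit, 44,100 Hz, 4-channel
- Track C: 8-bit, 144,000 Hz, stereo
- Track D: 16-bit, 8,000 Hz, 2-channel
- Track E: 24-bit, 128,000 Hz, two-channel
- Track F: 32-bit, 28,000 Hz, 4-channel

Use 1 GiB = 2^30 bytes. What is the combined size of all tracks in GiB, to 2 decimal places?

7.13 GiB

44:27 (min:sec) = 2,667 s.
Track A: 50,400 × 2,667 × 2 × 8 = 2,150,668,800 bytes.
Track B: 44,100 × 2,667 × 3 × 4 = 1,411,376,400 bytes.
Track C: 144,000 × 2,667 × 1 × 2 = 768,096,000 bytes.
Track D: 8,000 × 2,667 × 2 × 2 = 85,344,000 bytes.
Track E: 128,000 × 2,667 × 3 × 2 = 2,048,256,000 bytes.
Track F: 28,000 × 2,667 × 4 × 4 = 1,194,816,000 bytes.
Total = 7,658,557,200 bytes = 7.13 GiB.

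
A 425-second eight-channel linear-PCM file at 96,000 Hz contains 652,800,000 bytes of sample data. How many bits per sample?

Bytes per sample = 652,800,000 / (96,000 × 425 × 8) = 652,800,000 / 326,400,000 = 2.
Bit depth = 2 × 8 = 16 bits.

16 bits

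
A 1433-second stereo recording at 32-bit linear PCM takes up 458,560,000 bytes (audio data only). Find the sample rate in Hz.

40,000 Hz

Bytes = sample_rate × seconds × bytes_per_sample × channels.
sample_rate = 458,560,000 / (1,433 × 4 × 2) = 458,560,000 / 11,464 = 40,000 Hz.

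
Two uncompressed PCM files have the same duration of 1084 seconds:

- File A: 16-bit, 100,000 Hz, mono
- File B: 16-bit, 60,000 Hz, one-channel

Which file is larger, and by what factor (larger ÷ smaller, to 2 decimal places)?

File A: 100,000 × 2 × 1 = 200,000 bytes/s.
File B: 60,000 × 2 × 1 = 120,000 bytes/s.
File A is larger; ratio = 216,800,000 / 130,080,000 = 1.67.

File A, by a factor of 1.67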